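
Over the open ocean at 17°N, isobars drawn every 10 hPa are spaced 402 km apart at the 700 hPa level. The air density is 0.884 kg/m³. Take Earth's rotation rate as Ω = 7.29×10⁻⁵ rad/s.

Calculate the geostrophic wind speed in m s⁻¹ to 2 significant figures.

Coriolis parameter at 17°N:
f = 2Ω sin φ = 2 × 7.29×10⁻⁵ × sin 17° = 4.26×10⁻⁵ s⁻¹
Pressure gradient: |∂P/∂n| = 1000 Pa / 402000 m = 2.49×10⁻³ Pa/m
Geostrophic balance (pressure-gradient force = Coriolis force):
V_g = (1/(fρ)) |∂P/∂n| = 2.49×10⁻³ / (4.26×10⁻⁵ × 0.884) = 66.0 m/s

66 m s⁻¹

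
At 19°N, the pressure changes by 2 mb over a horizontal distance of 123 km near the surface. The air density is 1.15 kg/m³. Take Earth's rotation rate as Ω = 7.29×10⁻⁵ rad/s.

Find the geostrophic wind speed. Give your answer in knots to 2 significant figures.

Coriolis parameter at 19°N:
f = 2Ω sin φ = 2 × 7.29×10⁻⁵ × sin 19° = 4.75×10⁻⁵ s⁻¹
Pressure gradient: |∂P/∂n| = 200 Pa / 123000 m = 1.63×10⁻³ Pa/m
Geostrophic balance (pressure-gradient force = Coriolis force):
V_g = (1/(fρ)) |∂P/∂n| = 1.63×10⁻³ / (4.75×10⁻⁵ × 1.15) = 29.8 m/s
Converting: 29.8 m/s × 1.944 = 58 knots

58 knots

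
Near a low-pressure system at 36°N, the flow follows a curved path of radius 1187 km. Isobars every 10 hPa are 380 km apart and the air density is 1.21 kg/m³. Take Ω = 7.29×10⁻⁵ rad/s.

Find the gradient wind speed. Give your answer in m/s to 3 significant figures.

Coriolis parameter at 36°N:
f = 2Ω sin φ = 2 × 7.29×10⁻⁵ × sin 36° = 8.57×10⁻⁵ s⁻¹
Pressure gradient: |∂P/∂n| = 1000 Pa / 380000 m = 2.63×10⁻³ Pa/m
Geostrophic speed: V_g = |∂P/∂n|/(fρ) = 2.63×10⁻³/(8.57×10⁻⁵ × 1.21) = 25.4 m/s
Around a low, centrifugal force acts outward with Coriolis, so pressure-gradient force balances both:
(1/ρ)|∂P/∂n| = fV + V²/R  →  V² + fR·V − fR·V_g = 0
With fR = 8.57×10⁻⁵ × 1187×10³ m = 102 m/s:
V = [−fR + √((fR)² + 4 fR V_g)]/2 = [−102 + √(102² + 4×102×25.4)]/2 = 21 m/s
Subgeostrophic (V < V_g = 25.4 m/s), as expected around a low.

21.0 m/s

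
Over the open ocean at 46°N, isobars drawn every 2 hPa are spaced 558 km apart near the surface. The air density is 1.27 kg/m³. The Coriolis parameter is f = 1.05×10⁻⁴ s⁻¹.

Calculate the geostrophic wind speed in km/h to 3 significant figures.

9.68 km/h

Pressure gradient: |∂P/∂n| = 200 Pa / 558000 m = 3.58×10⁻⁴ Pa/m
Geostrophic balance (pressure-gradient force = Coriolis force):
V_g = (1/(fρ)) |∂P/∂n| = 3.58×10⁻⁴ / (1.05×10⁻⁴ × 1.27) = 2.69 m/s
Converting: 2.69 m/s × 3.6 = 9.68 km/h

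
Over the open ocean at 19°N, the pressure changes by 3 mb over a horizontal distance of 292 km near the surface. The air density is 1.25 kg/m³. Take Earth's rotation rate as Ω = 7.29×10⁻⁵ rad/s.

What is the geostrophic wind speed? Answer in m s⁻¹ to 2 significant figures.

17 m s⁻¹

Coriolis parameter at 19°N:
f = 2Ω sin φ = 2 × 7.29×10⁻⁵ × sin 19° = 4.75×10⁻⁵ s⁻¹
Pressure gradient: |∂P/∂n| = 300 Pa / 292000 m = 1.03×10⁻³ Pa/m
Geostrophic balance (pressure-gradient force = Coriolis force):
V_g = (1/(fρ)) |∂P/∂n| = 1.03×10⁻³ / (4.75×10⁻⁵ × 1.25) = 17.3 m/s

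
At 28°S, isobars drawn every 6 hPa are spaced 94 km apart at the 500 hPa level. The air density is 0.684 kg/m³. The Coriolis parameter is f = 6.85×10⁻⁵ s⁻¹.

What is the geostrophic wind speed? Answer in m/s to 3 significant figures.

Pressure gradient: |∂P/∂n| = 600 Pa / 94000 m = 6.38×10⁻³ Pa/m
Geostrophic balance (pressure-gradient force = Coriolis force):
V_g = (1/(fρ)) |∂P/∂n| = 6.38×10⁻³ / (6.85×10⁻⁵ × 0.684) = 136 m/s

136 m/s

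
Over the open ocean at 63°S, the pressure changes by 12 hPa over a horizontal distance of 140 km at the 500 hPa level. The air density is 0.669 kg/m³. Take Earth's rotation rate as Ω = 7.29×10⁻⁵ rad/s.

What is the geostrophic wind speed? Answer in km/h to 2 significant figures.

360 km/h

Coriolis parameter at 63°S:
f = 2Ω sin φ = 2 × 7.29×10⁻⁵ × sin 63° = 1.30×10⁻⁴ s⁻¹
Pressure gradient: |∂P/∂n| = 1200 Pa / 140000 m = 8.57×10⁻³ Pa/m
Geostrophic balance (pressure-gradient force = Coriolis force):
V_g = (1/(fρ)) |∂P/∂n| = 8.57×10⁻³ / (1.30×10⁻⁴ × 0.669) = 98.6 m/s
Converting: 98.6 m/s × 3.6 = 360 km/h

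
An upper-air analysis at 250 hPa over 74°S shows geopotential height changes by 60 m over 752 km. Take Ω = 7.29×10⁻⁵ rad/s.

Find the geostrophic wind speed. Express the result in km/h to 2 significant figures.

Coriolis parameter at 74°S:
f = 2Ω sin φ = 2 × 7.29×10⁻⁵ × sin 74° = 1.40×10⁻⁴ s⁻¹
Height gradient: |∂Z/∂n| = 60 m / 752000 m = 7.98×10⁻⁵
On a pressure surface, geostrophic balance gives V_g = (g/f)|∂Z/∂n|:
V_g = 9.81 × 7.98×10⁻⁵ / 1.40×10⁻⁴ = 5.58 m/s
Converting: 5.58 m/s × 3.6 = 20 km/h

20 km/h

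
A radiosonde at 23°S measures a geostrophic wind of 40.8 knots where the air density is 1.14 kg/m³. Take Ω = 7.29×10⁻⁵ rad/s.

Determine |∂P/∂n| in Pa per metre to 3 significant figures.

Coriolis parameter at 23°S:
f = 2Ω sin φ = 2 × 7.29×10⁻⁵ × sin 23° = 5.70×10⁻⁵ s⁻¹
Wind speed in SI: 40.8 knots = 21.0 m/s
Geostrophic balance rearranged: |∂P/∂n| = f ρ V_g
|∂P/∂n| = 5.70×10⁻⁵ × 1.14 × 21.0 = 1.36×10⁻³ Pa/m

1.36×10⁻³ Pa/m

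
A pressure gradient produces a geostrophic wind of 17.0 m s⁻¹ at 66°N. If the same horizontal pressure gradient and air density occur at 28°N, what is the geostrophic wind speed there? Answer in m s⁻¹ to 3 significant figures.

With the same pressure gradient and density, V_g ∝ 1/f ∝ 1/sin φ.
V₂ = V₁ · sin φ₁ / sin φ₂ = 17.0 × sin 66° / sin 28°
V₂ = 17.0 × 0.9135/0.4695 = 33.1 m s⁻¹

33.1 m s⁻¹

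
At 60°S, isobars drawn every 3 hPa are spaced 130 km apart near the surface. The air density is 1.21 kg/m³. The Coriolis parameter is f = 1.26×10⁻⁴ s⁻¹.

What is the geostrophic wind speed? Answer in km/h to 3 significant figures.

Pressure gradient: |∂P/∂n| = 300 Pa / 130000 m = 2.31×10⁻³ Pa/m
Geostrophic balance (pressure-gradient force = Coriolis force):
V_g = (1/(fρ)) |∂P/∂n| = 2.31×10⁻³ / (1.26×10⁻⁴ × 1.21) = 15.1 m/s
Converting: 15.1 m/s × 3.6 = 54.5 km/h

54.5 km/h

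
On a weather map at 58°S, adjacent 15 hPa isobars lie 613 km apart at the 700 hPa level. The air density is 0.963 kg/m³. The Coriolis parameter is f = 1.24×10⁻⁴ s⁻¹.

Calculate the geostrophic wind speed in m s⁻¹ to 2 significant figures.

20 m s⁻¹

Pressure gradient: |∂P/∂n| = 1500 Pa / 613000 m = 2.45×10⁻³ Pa/m
Geostrophic balance (pressure-gradient force = Coriolis force):
V_g = (1/(fρ)) |∂P/∂n| = 2.45×10⁻³ / (1.24×10⁻⁴ × 0.963) = 20.5 m/s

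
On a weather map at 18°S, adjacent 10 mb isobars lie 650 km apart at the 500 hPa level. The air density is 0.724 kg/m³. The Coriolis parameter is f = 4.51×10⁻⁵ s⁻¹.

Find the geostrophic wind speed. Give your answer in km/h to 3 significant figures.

Pressure gradient: |∂P/∂n| = 1000 Pa / 650000 m = 1.54×10⁻³ Pa/m
Geostrophic balance (pressure-gradient force = Coriolis force):
V_g = (1/(fρ)) |∂P/∂n| = 1.54×10⁻³ / (4.51×10⁻⁵ × 0.724) = 47.1 m/s
Converting: 47.1 m/s × 3.6 = 170 km/h

170 km/h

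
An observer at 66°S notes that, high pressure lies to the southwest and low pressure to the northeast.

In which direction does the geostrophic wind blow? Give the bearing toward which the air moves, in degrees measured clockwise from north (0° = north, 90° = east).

315°

The pressure-gradient force points toward the northeast (bearing 045°).
Geostrophic balance: in the Southern Hemisphere the Coriolis force deflects motion to the left, so the geostrophic wind blows 90° to the left of the pressure-gradient force (low pressure on the right).
Rotating 045° by 90° counterclockwise gives 315° — the wind blows toward the northwest.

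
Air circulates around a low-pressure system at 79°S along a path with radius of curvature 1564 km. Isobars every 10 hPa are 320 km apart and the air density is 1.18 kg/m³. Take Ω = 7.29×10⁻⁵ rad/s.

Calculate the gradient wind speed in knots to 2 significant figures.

33 knots

Coriolis parameter at 79°S:
f = 2Ω sin φ = 2 × 7.29×10⁻⁵ × sin 79° = 1.43×10⁻⁴ s⁻¹
Pressure gradient: |∂P/∂n| = 1000 Pa / 320000 m = 3.12×10⁻³ Pa/m
Geostrophic speed: V_g = |∂P/∂n|/(fρ) = 3.12×10⁻³/(1.43×10⁻⁴ × 1.18) = 18.5 m/s
Around a low, centrifugal force acts outward with Coriolis, so pressure-gradient force balances both:
(1/ρ)|∂P/∂n| = fV + V²/R  →  V² + fR·V − fR·V_g = 0
With fR = 1.43×10⁻⁴ × 1564×10³ m = 224 m/s:
V = [−fR + √((fR)² + 4 fR V_g)]/2 = [−224 + √(224² + 4×224×18.5)]/2 = 17.2 m/s
Subgeostrophic (V < V_g = 18.5 m/s), as expected around a low.
Converting: 17.2 m/s × 1.944 = 33 knots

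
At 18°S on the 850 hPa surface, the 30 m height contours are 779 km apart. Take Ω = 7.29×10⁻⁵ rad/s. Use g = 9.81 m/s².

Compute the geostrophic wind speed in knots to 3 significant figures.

Coriolis parameter at 18°S:
f = 2Ω sin φ = 2 × 7.29×10⁻⁵ × sin 18° = 4.51×10⁻⁵ s⁻¹
Height gradient: |∂Z/∂n| = 30 m / 779000 m = 3.85×10⁻⁵
On a pressure surface, geostrophic balance gives V_g = (g/f)|∂Z/∂n|:
V_g = 9.81 × 3.85×10⁻⁵ / 4.51×10⁻⁵ = 8.39 m/s
Converting: 8.39 m/s × 1.944 = 16.3 knots

16.3 knots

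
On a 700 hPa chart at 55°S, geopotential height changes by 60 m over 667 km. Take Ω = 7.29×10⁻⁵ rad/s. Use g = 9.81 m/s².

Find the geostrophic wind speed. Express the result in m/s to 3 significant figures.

Coriolis parameter at 55°S:
f = 2Ω sin φ = 2 × 7.29×10⁻⁵ × sin 55° = 1.19×10⁻⁴ s⁻¹
Height gradient: |∂Z/∂n| = 60 m / 667000 m = 9.00×10⁻⁵
On a pressure surface, geostrophic balance gives V_g = (g/f)|∂Z/∂n|:
V_g = 9.81 × 9.00×10⁻⁵ / 1.19×10⁻⁴ = 7.39 m/s

7.39 m/s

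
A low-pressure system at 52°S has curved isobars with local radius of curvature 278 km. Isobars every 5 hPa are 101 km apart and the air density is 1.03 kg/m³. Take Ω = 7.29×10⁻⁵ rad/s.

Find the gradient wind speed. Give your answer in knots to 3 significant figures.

Coriolis parameter at 52°S:
f = 2Ω sin φ = 2 × 7.29×10⁻⁵ × sin 52° = 1.15×10⁻⁴ s⁻¹
Pressure gradient: |∂P/∂n| = 500 Pa / 101000 m = 4.95×10⁻³ Pa/m
Geostrophic speed: V_g = |∂P/∂n|/(fρ) = 4.95×10⁻³/(1.15×10⁻⁴ × 1.03) = 41.8 m/s
Around a low, centrifugal force acts outward with Coriolis, so pressure-gradient force balances both:
(1/ρ)|∂P/∂n| = fV + V²/R  →  V² + fR·V − fR·V_g = 0
With fR = 1.15×10⁻⁴ × 278×10³ m = 31.9 m/s:
V = [−fR + √((fR)² + 4 fR V_g)]/2 = [−31.9 + √(31.9² + 4×31.9×41.8)]/2 = 23.9 m/s
Subgeostrophic (V < V_g = 41.8 m/s), as expected around a low.
Converting: 23.9 m/s × 1.944 = 46.5 knots

46.5 knots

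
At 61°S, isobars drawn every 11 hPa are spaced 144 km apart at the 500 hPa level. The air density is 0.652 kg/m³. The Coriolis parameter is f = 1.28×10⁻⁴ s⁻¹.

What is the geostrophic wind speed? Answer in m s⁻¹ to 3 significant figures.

Pressure gradient: |∂P/∂n| = 1100 Pa / 144000 m = 7.64×10⁻³ Pa/m
Geostrophic balance (pressure-gradient force = Coriolis force):
V_g = (1/(fρ)) |∂P/∂n| = 7.64×10⁻³ / (1.28×10⁻⁴ × 0.652) = 91.5 m/s

91.5 m s⁻¹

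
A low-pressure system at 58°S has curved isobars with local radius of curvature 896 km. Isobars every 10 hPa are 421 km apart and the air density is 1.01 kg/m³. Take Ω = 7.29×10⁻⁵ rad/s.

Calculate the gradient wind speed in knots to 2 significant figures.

Coriolis parameter at 58°S:
f = 2Ω sin φ = 2 × 7.29×10⁻⁵ × sin 58° = 1.24×10⁻⁴ s⁻¹
Pressure gradient: |∂P/∂n| = 1000 Pa / 421000 m = 2.38×10⁻³ Pa/m
Geostrophic speed: V_g = |∂P/∂n|/(fρ) = 2.38×10⁻³/(1.24×10⁻⁴ × 1.01) = 19.0 m/s
Around a low, centrifugal force acts outward with Coriolis, so pressure-gradient force balances both:
(1/ρ)|∂P/∂n| = fV + V²/R  →  V² + fR·V − fR·V_g = 0
With fR = 1.24×10⁻⁴ × 896×10³ m = 111 m/s:
V = [−fR + √((fR)² + 4 fR V_g)]/2 = [−111 + √(111² + 4×111×19)]/2 = 16.5 m/s
Subgeostrophic (V < V_g = 19 m/s), as expected around a low.
Converting: 16.5 m/s × 1.944 = 32 knots

32 knots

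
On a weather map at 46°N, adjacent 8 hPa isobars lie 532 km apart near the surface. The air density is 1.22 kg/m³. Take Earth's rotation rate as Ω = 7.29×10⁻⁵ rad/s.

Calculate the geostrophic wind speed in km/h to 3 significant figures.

Coriolis parameter at 46°N:
f = 2Ω sin φ = 2 × 7.29×10⁻⁵ × sin 46° = 1.05×10⁻⁴ s⁻¹
Pressure gradient: |∂P/∂n| = 800 Pa / 532000 m = 1.50×10⁻³ Pa/m
Geostrophic balance (pressure-gradient force = Coriolis force):
V_g = (1/(fρ)) |∂P/∂n| = 1.50×10⁻³ / (1.05×10⁻⁴ × 1.22) = 11.8 m/s
Converting: 11.8 m/s × 3.6 = 42.3 km/h

42.3 km/h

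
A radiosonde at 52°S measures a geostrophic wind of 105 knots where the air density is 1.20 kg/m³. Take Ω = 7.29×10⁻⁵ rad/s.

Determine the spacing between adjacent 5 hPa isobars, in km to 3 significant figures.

Coriolis parameter at 52°S:
f = 2Ω sin φ = 2 × 7.29×10⁻⁵ × sin 52° = 1.15×10⁻⁴ s⁻¹
Wind speed in SI: 105 knots = 54.0 m/s
Geostrophic balance rearranged: |∂P/∂n| = f ρ V_g
|∂P/∂n| = 1.15×10⁻⁴ × 1.20 × 54.0 = 7.45×10⁻³ Pa/m
Isobar spacing: Δn = ΔP/|∂P/∂n| = 500 Pa / 7.45×10⁻³ Pa/m = 67139 m ≈ 67.1 km

67.1 km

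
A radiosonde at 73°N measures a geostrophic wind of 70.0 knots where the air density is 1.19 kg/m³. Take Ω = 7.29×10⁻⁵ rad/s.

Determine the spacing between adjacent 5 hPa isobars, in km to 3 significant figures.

Coriolis parameter at 73°N:
f = 2Ω sin φ = 2 × 7.29×10⁻⁵ × sin 73° = 1.39×10⁻⁴ s⁻¹
Wind speed in SI: 70.0 knots = 36.0 m/s
Geostrophic balance rearranged: |∂P/∂n| = f ρ V_g
|∂P/∂n| = 1.39×10⁻⁴ × 1.19 × 36.0 = 5.97×10⁻³ Pa/m
Isobar spacing: Δn = ΔP/|∂P/∂n| = 500 Pa / 5.97×10⁻³ Pa/m = 83682 m ≈ 83.7 km

83.7 km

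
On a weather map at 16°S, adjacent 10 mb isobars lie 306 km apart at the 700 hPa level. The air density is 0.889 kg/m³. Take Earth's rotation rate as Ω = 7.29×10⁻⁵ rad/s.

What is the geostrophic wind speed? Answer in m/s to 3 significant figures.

91.5 m/s

Coriolis parameter at 16°S:
f = 2Ω sin φ = 2 × 7.29×10⁻⁵ × sin 16° = 4.02×10⁻⁵ s⁻¹
Pressure gradient: |∂P/∂n| = 1000 Pa / 306000 m = 3.27×10⁻³ Pa/m
Geostrophic balance (pressure-gradient force = Coriolis force):
V_g = (1/(fρ)) |∂P/∂n| = 3.27×10⁻³ / (4.02×10⁻⁵ × 0.889) = 91.5 m/s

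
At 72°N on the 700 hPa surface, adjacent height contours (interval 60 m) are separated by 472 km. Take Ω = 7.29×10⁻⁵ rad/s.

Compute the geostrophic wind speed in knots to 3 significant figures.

Coriolis parameter at 72°N:
f = 2Ω sin φ = 2 × 7.29×10⁻⁵ × sin 72° = 1.39×10⁻⁴ s⁻¹
Height gradient: |∂Z/∂n| = 60 m / 472000 m = 1.27×10⁻⁴
On a pressure surface, geostrophic balance gives V_g = (g/f)|∂Z/∂n|:
V_g = 9.81 × 1.27×10⁻⁴ / 1.39×10⁻⁴ = 8.99 m/s
Converting: 8.99 m/s × 1.944 = 17.5 knots

17.5 knots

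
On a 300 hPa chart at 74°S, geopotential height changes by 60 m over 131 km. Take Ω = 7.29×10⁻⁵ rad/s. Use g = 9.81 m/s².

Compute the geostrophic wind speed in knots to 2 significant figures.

Coriolis parameter at 74°S:
f = 2Ω sin φ = 2 × 7.29×10⁻⁵ × sin 74° = 1.40×10⁻⁴ s⁻¹
Height gradient: |∂Z/∂n| = 60 m / 131000 m = 4.58×10⁻⁴
On a pressure surface, geostrophic balance gives V_g = (g/f)|∂Z/∂n|:
V_g = 9.81 × 4.58×10⁻⁴ / 1.40×10⁻⁴ = 32.1 m/s
Converting: 32.1 m/s × 1.944 = 62 knots

62 knots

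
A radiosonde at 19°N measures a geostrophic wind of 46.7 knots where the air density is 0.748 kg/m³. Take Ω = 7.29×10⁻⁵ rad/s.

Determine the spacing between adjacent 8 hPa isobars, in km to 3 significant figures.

938 km

Coriolis parameter at 19°N:
f = 2Ω sin φ = 2 × 7.29×10⁻⁵ × sin 19° = 4.75×10⁻⁵ s⁻¹
Wind speed in SI: 46.7 knots = 24.0 m/s
Geostrophic balance rearranged: |∂P/∂n| = f ρ V_g
|∂P/∂n| = 4.75×10⁻⁵ × 0.748 × 24.0 = 8.53×10⁻⁴ Pa/m
Isobar spacing: Δn = ΔP/|∂P/∂n| = 800 Pa / 8.53×10⁻⁴ Pa/m = 937851 m ≈ 938 km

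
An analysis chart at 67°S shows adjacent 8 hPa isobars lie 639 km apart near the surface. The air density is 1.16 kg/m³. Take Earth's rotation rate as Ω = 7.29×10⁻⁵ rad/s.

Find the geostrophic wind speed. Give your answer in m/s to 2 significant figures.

Coriolis parameter at 67°S:
f = 2Ω sin φ = 2 × 7.29×10⁻⁵ × sin 67° = 1.34×10⁻⁴ s⁻¹
Pressure gradient: |∂P/∂n| = 800 Pa / 639000 m = 1.25×10⁻³ Pa/m
Geostrophic balance (pressure-gradient force = Coriolis force):
V_g = (1/(fρ)) |∂P/∂n| = 1.25×10⁻³ / (1.34×10⁻⁴ × 1.16) = 8.04 m/s

8.0 m/s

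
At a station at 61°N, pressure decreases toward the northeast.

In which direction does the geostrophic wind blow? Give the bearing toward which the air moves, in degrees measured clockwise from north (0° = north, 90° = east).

135°

The pressure-gradient force points toward the northeast (bearing 045°).
Geostrophic balance: in the Northern Hemisphere the Coriolis force deflects motion to the right, so the geostrophic wind blows 90° to the right of the pressure-gradient force (low pressure on the left).
Rotating 045° by 90° clockwise gives 135° — the wind blows toward the southeast.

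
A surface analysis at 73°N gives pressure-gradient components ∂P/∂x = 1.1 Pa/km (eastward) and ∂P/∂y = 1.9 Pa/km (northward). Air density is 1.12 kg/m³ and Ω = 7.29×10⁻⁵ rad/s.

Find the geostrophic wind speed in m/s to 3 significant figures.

Coriolis parameter at 73°N:
f = 2Ω sin φ = 2 × 7.29×10⁻⁵ × sin 73° = 1.39×10⁻⁴ s⁻¹
Component geostrophic relations (x east, y north):
u_g = −(1/(fρ)) ∂P/∂y,  v_g = (1/(fρ)) ∂P/∂x
u_g = −(1.9×10⁻³)/(1.39×10⁻⁴ × 1.12) = −12.2 m/s;  v_g = (1.1×10⁻³)/(1.39×10⁻⁴ × 1.12) = 7.04 m/s
|V_g| = √(u_g² + v_g²) = 14.1 m/s

14.1 m/s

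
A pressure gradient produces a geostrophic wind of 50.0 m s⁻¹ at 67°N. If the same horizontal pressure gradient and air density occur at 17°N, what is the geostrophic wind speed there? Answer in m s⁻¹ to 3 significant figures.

With the same pressure gradient and density, V_g ∝ 1/f ∝ 1/sin φ.
V₂ = V₁ · sin φ₁ / sin φ₂ = 50.0 × sin 67° / sin 17°
V₂ = 50.0 × 0.9205/0.2924 = 157 m s⁻¹

157 m s⁻¹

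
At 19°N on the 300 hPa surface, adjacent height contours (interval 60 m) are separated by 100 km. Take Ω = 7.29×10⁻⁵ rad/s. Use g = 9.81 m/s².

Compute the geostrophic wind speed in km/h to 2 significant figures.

450 km/h

Coriolis parameter at 19°N:
f = 2Ω sin φ = 2 × 7.29×10⁻⁵ × sin 19° = 4.75×10⁻⁵ s⁻¹
Height gradient: |∂Z/∂n| = 60 m / 100000 m = 6.00×10⁻⁴
On a pressure surface, geostrophic balance gives V_g = (g/f)|∂Z/∂n|:
V_g = 9.81 × 6.00×10⁻⁴ / 4.75×10⁻⁵ = 124 m/s
Converting: 124 m/s × 3.6 = 450 km/h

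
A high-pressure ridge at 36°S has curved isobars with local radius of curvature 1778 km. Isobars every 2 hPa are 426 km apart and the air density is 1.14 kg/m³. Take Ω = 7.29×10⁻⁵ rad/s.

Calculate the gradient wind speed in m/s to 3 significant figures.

Coriolis parameter at 36°S:
f = 2Ω sin φ = 2 × 7.29×10⁻⁵ × sin 36° = 8.57×10⁻⁵ s⁻¹
Pressure gradient: |∂P/∂n| = 200 Pa / 426000 m = 4.69×10⁻⁴ Pa/m
Geostrophic speed: V_g = |∂P/∂n|/(fρ) = 4.69×10⁻⁴/(8.57×10⁻⁵ × 1.14) = 4.81 m/s
Around a high, pressure-gradient force acts outward with centrifugal, so Coriolis balances both:
fV = (1/ρ)|∂P/∂n| + V²/R  →  V² − fR·V + fR·V_g = 0
With fR = 8.57×10⁻⁵ × 1778×10³ m = 152 m/s:
V = [fR − √((fR)² − 4 fR V_g)]/2 = [152 − √(152² − 4×152×4.81)]/2 = 4.97 m/s
Supergeostrophic (V > V_g = 4.81 m/s), as expected around a high.

4.97 m/s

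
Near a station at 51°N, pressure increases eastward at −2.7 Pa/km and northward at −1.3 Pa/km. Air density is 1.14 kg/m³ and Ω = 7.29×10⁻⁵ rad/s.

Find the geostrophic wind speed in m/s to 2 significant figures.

Coriolis parameter at 51°N:
f = 2Ω sin φ = 2 × 7.29×10⁻⁵ × sin 51° = 1.13×10⁻⁴ s⁻¹
Component geostrophic relations (x east, y north):
u_g = −(1/(fρ)) ∂P/∂y,  v_g = (1/(fρ)) ∂P/∂x
u_g = −(−1.3×10⁻³)/(1.13×10⁻⁴ × 1.14) = 10.1 m/s;  v_g = (−2.7×10⁻³)/(1.13×10⁻⁴ × 1.14) = −20.9 m/s
|V_g| = √(u_g² + v_g²) = 23.2 m/s

23 m/s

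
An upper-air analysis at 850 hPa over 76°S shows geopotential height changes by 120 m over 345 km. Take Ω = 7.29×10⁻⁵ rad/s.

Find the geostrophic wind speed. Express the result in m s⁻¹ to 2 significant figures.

Coriolis parameter at 76°S:
f = 2Ω sin φ = 2 × 7.29×10⁻⁵ × sin 76° = 1.41×10⁻⁴ s⁻¹
Height gradient: |∂Z/∂n| = 120 m / 345000 m = 3.48×10⁻⁴
On a pressure surface, geostrophic balance gives V_g = (g/f)|∂Z/∂n|:
V_g = 9.81 × 3.48×10⁻⁴ / 1.41×10⁻⁴ = 24.1 m/s

24 m s⁻¹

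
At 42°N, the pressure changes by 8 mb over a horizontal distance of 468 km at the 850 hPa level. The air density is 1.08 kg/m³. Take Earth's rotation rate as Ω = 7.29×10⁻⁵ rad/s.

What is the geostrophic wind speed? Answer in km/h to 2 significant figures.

58 km/h

Coriolis parameter at 42°N:
f = 2Ω sin φ = 2 × 7.29×10⁻⁵ × sin 42° = 9.76×10⁻⁵ s⁻¹
Pressure gradient: |∂P/∂n| = 800 Pa / 468000 m = 1.71×10⁻³ Pa/m
Geostrophic balance (pressure-gradient force = Coriolis force):
V_g = (1/(fρ)) |∂P/∂n| = 1.71×10⁻³ / (9.76×10⁻⁵ × 1.08) = 16.2 m/s
Converting: 16.2 m/s × 3.6 = 58 km/h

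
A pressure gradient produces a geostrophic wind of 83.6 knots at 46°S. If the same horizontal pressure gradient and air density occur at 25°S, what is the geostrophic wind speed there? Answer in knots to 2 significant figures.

140 knots

With the same pressure gradient and density, V_g ∝ 1/f ∝ 1/sin φ.
V₂ = V₁ · sin φ₁ / sin φ₂ = 83.6 × sin 46° / sin 25°
V₂ = 83.6 × 0.7193/0.4226 = 140 knots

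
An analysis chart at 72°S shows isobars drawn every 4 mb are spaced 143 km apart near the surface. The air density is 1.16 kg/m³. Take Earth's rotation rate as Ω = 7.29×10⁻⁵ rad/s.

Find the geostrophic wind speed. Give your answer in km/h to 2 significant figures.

Coriolis parameter at 72°S:
f = 2Ω sin φ = 2 × 7.29×10⁻⁵ × sin 72° = 1.39×10⁻⁴ s⁻¹
Pressure gradient: |∂P/∂n| = 400 Pa / 143000 m = 2.80×10⁻³ Pa/m
Geostrophic balance (pressure-gradient force = Coriolis force):
V_g = (1/(fρ)) |∂P/∂n| = 2.80×10⁻³ / (1.39×10⁻⁴ × 1.16) = 17.4 m/s
Converting: 17.4 m/s × 3.6 = 63 km/h

63 km/h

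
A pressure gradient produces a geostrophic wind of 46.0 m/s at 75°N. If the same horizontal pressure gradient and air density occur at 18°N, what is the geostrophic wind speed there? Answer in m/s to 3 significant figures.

With the same pressure gradient and density, V_g ∝ 1/f ∝ 1/sin φ.
V₂ = V₁ · sin φ₁ / sin φ₂ = 46.0 × sin 75° / sin 18°
V₂ = 46.0 × 0.9659/0.3090 = 144 m/s

144 m/s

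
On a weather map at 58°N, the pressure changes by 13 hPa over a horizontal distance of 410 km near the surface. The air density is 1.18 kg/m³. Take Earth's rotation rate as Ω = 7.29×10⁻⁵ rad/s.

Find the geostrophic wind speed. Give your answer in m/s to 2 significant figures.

22 m/s

Coriolis parameter at 58°N:
f = 2Ω sin φ = 2 × 7.29×10⁻⁵ × sin 58° = 1.24×10⁻⁴ s⁻¹
Pressure gradient: |∂P/∂n| = 1300 Pa / 410000 m = 3.17×10⁻³ Pa/m
Geostrophic balance (pressure-gradient force = Coriolis force):
V_g = (1/(fρ)) |∂P/∂n| = 3.17×10⁻³ / (1.24×10⁻⁴ × 1.18) = 21.7 m/s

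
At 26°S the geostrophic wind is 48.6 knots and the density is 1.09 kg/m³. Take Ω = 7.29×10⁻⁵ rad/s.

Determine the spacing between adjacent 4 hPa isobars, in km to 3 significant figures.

Coriolis parameter at 26°S:
f = 2Ω sin φ = 2 × 7.29×10⁻⁵ × sin 26° = 6.39×10⁻⁵ s⁻¹
Wind speed in SI: 48.6 knots = 25.0 m/s
Geostrophic balance rearranged: |∂P/∂n| = f ρ V_g
|∂P/∂n| = 6.39×10⁻⁵ × 1.09 × 25.0 = 1.74×10⁻³ Pa/m
Isobar spacing: Δn = ΔP/|∂P/∂n| = 400 Pa / 1.74×10⁻³ Pa/m = 229646 m ≈ 230 km

230 km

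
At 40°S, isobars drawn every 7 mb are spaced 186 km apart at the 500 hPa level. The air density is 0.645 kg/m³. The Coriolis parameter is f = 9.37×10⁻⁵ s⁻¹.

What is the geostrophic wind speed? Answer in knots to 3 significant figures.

121 knots

Pressure gradient: |∂P/∂n| = 700 Pa / 186000 m = 3.76×10⁻³ Pa/m
Geostrophic balance (pressure-gradient force = Coriolis force):
V_g = (1/(fρ)) |∂P/∂n| = 3.76×10⁻³ / (9.37×10⁻⁵ × 0.645) = 62.3 m/s
Converting: 62.3 m/s × 1.944 = 121 knots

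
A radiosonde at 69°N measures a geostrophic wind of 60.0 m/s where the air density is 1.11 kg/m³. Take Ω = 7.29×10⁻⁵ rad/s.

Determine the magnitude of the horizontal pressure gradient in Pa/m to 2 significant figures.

9.1×10⁻³ Pa/m

Coriolis parameter at 69°N:
f = 2Ω sin φ = 2 × 7.29×10⁻⁵ × sin 69° = 1.36×10⁻⁴ s⁻¹
Geostrophic balance rearranged: |∂P/∂n| = f ρ V_g
|∂P/∂n| = 1.36×10⁻⁴ × 1.11 × 60.0 = 9.07×10⁻³ Pa/m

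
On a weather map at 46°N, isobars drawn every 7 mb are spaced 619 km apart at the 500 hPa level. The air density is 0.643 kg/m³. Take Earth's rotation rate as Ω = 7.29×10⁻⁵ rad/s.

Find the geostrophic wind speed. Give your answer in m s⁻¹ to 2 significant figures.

17 m s⁻¹

Coriolis parameter at 46°N:
f = 2Ω sin φ = 2 × 7.29×10⁻⁵ × sin 46° = 1.05×10⁻⁴ s⁻¹
Pressure gradient: |∂P/∂n| = 700 Pa / 619000 m = 1.13×10⁻³ Pa/m
Geostrophic balance (pressure-gradient force = Coriolis force):
V_g = (1/(fρ)) |∂P/∂n| = 1.13×10⁻³ / (1.05×10⁻⁴ × 0.643) = 16.8 m/s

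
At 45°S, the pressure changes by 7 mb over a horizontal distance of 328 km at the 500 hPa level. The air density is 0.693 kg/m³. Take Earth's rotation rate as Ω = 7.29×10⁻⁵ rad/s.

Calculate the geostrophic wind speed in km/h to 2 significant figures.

110 km/h

Coriolis parameter at 45°S:
f = 2Ω sin φ = 2 × 7.29×10⁻⁵ × sin 45° = 1.03×10⁻⁴ s⁻¹
Pressure gradient: |∂P/∂n| = 700 Pa / 328000 m = 2.13×10⁻³ Pa/m
Geostrophic balance (pressure-gradient force = Coriolis force):
V_g = (1/(fρ)) |∂P/∂n| = 2.13×10⁻³ / (1.03×10⁻⁴ × 0.693) = 29.9 m/s
Converting: 29.9 m/s × 3.6 = 110 km/h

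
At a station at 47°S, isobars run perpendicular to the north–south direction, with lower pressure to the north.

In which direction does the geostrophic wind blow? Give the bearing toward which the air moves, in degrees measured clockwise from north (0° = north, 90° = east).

270°

The pressure-gradient force points toward the north (bearing 000°).
Geostrophic balance: in the Southern Hemisphere the Coriolis force deflects motion to the left, so the geostrophic wind blows 90° to the left of the pressure-gradient force (low pressure on the right).
Rotating 000° by 90° counterclockwise gives 270° — the wind blows toward the west.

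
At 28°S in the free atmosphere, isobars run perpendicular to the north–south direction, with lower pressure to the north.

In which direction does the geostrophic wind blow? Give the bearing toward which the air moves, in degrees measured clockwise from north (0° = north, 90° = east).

270°

The pressure-gradient force points toward the north (bearing 000°).
Geostrophic balance: in the Southern Hemisphere the Coriolis force deflects motion to the left, so the geostrophic wind blows 90° to the left of the pressure-gradient force (low pressure on the right).
Rotating 000° by 90° counterclockwise gives 270° — the wind blows toward the west.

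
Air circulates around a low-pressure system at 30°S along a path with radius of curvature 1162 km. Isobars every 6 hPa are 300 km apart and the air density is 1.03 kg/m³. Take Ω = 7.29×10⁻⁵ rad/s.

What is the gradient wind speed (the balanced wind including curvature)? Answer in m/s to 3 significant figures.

Coriolis parameter at 30°S:
f = 2Ω sin φ = 2 × 7.29×10⁻⁵ × sin 30° = 7.29×10⁻⁵ s⁻¹
Pressure gradient: |∂P/∂n| = 600 Pa / 300000 m = 2.00×10⁻³ Pa/m
Geostrophic speed: V_g = |∂P/∂n|/(fρ) = 2.00×10⁻³/(7.29×10⁻⁵ × 1.03) = 26.6 m/s
Around a low, centrifugal force acts outward with Coriolis, so pressure-gradient force balances both:
(1/ρ)|∂P/∂n| = fV + V²/R  →  V² + fR·V − fR·V_g = 0
With fR = 7.29×10⁻⁵ × 1162×10³ m = 84.7 m/s:
V = [−fR + √((fR)² + 4 fR V_g)]/2 = [−84.7 + √(84.7² + 4×84.7×26.6)]/2 = 21.3 m/s
Subgeostrophic (V < V_g = 26.6 m/s), as expected around a low.

21.3 m/s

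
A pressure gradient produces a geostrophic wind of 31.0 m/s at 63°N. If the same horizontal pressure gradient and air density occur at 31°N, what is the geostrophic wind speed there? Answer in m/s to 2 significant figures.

54 m/s

With the same pressure gradient and density, V_g ∝ 1/f ∝ 1/sin φ.
V₂ = V₁ · sin φ₁ / sin φ₂ = 31.0 × sin 63° / sin 31°
V₂ = 31.0 × 0.8910/0.5150 = 54 m/s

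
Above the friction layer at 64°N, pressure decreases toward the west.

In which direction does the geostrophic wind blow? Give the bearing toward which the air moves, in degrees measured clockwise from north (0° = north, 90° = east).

000°

The pressure-gradient force points toward the west (bearing 270°).
Geostrophic balance: in the Northern Hemisphere the Coriolis force deflects motion to the right, so the geostrophic wind blows 90° to the right of the pressure-gradient force (low pressure on the left).
Rotating 270° by 90° clockwise gives 000° — the wind blows toward the north.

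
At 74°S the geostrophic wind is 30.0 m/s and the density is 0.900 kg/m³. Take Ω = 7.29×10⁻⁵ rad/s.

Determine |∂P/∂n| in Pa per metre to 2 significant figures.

Coriolis parameter at 74°S:
f = 2Ω sin φ = 2 × 7.29×10⁻⁵ × sin 74° = 1.40×10⁻⁴ s⁻¹
Geostrophic balance rearranged: |∂P/∂n| = f ρ V_g
|∂P/∂n| = 1.40×10⁻⁴ × 0.900 × 30.0 = 3.78×10⁻³ Pa/m

3.8×10⁻³ Pa/m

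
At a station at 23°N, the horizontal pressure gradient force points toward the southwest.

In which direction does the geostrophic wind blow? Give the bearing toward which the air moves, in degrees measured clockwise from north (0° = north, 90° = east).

The pressure-gradient force points toward the southwest (bearing 225°).
Geostrophic balance: in the Northern Hemisphere the Coriolis force deflects motion to the right, so the geostrophic wind blows 90° to the right of the pressure-gradient force (low pressure on the left).
Rotating 225° by 90° clockwise gives 315° — the wind blows toward the northwest.

315°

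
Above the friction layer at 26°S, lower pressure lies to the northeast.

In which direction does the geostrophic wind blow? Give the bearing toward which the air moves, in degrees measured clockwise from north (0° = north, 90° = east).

The pressure-gradient force points toward the northeast (bearing 045°).
Geostrophic balance: in the Southern Hemisphere the Coriolis force deflects motion to the left, so the geostrophic wind blows 90° to the left of the pressure-gradient force (low pressure on the right).
Rotating 045° by 90° counterclockwise gives 315° — the wind blows toward the northwest.

315°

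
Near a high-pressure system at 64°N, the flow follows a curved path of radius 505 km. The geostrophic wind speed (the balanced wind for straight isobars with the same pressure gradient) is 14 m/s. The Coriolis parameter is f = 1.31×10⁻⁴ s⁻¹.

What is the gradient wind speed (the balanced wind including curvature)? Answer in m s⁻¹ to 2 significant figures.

Around a high, pressure-gradient force acts outward with centrifugal, so Coriolis balances both:
fV = (1/ρ)|∂P/∂n| + V²/R  →  V² − fR·V + fR·V_g = 0
With fR = 1.31×10⁻⁴ × 505×10³ m = 66.2 m/s:
V = [fR − √((fR)² − 4 fR V_g)]/2 = [66.2 − √(66.2² − 4×66.2×14)]/2 = 20.1 m/s
Supergeostrophic (V > V_g = 14 m/s), as expected around a high.

20 m s⁻¹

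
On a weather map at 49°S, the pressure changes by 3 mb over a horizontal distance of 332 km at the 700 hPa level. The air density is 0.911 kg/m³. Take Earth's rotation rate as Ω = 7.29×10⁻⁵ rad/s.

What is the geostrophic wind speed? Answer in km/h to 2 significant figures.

Coriolis parameter at 49°S:
f = 2Ω sin φ = 2 × 7.29×10⁻⁵ × sin 49° = 1.10×10⁻⁴ s⁻¹
Pressure gradient: |∂P/∂n| = 300 Pa / 332000 m = 9.04×10⁻⁴ Pa/m
Geostrophic balance (pressure-gradient force = Coriolis force):
V_g = (1/(fρ)) |∂P/∂n| = 9.04×10⁻⁴ / (1.10×10⁻⁴ × 0.911) = 9.01 m/s
Converting: 9.01 m/s × 3.6 = 32 km/h

32 km/h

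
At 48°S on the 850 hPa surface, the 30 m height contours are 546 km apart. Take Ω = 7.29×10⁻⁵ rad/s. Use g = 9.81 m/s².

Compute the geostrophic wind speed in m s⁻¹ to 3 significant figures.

Coriolis parameter at 48°S:
f = 2Ω sin φ = 2 × 7.29×10⁻⁵ × sin 48° = 1.08×10⁻⁴ s⁻¹
Height gradient: |∂Z/∂n| = 30 m / 546000 m = 5.49×10⁻⁵
On a pressure surface, geostrophic balance gives V_g = (g/f)|∂Z/∂n|:
V_g = 9.81 × 5.49×10⁻⁵ / 1.08×10⁻⁴ = 4.97 m/s

4.97 m s⁻¹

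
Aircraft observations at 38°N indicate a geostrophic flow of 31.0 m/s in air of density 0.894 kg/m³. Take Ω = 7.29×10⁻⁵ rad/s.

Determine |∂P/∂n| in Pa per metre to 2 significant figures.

2.5×10⁻³ Pa/m

Coriolis parameter at 38°N:
f = 2Ω sin φ = 2 × 7.29×10⁻⁵ × sin 38° = 8.98×10⁻⁵ s⁻¹
Geostrophic balance rearranged: |∂P/∂n| = f ρ V_g
|∂P/∂n| = 8.98×10⁻⁵ × 0.894 × 31.0 = 2.49×10⁻³ Pa/m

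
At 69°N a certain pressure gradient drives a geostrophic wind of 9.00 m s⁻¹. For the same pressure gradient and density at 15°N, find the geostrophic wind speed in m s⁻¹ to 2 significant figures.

With the same pressure gradient and density, V_g ∝ 1/f ∝ 1/sin φ.
V₂ = V₁ · sin φ₁ / sin φ₂ = 9.00 × sin 69° / sin 15°
V₂ = 9.00 × 0.9336/0.2588 = 32 m s⁻¹

32 m s⁻¹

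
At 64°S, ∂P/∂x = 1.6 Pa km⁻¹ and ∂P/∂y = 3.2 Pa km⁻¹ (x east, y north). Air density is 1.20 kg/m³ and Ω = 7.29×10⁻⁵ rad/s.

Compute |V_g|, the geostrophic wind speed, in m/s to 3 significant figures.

22.8 m/s

Coriolis parameter at 64°S:
f = 2Ω sin φ = 2 × 7.29×10⁻⁵ × sin 64° = 1.31×10⁻⁴ s⁻¹
In the Southern Hemisphere f is negative: f = −1.31×10⁻⁴ s⁻¹.
Component geostrophic relations (x east, y north):
u_g = −(1/(fρ)) ∂P/∂y,  v_g = (1/(fρ)) ∂P/∂x
u_g = −(3.2×10⁻³)/(−1.31×10⁻⁴ × 1.20) = 20.3 m/s;  v_g = (1.6×10⁻³)/(−1.31×10⁻⁴ × 1.20) = −10.2 m/s
|V_g| = √(u_g² + v_g²) = 22.8 m/s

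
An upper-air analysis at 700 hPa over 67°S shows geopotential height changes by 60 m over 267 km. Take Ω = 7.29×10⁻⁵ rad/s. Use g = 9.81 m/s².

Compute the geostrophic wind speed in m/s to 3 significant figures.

16.4 m/s

Coriolis parameter at 67°S:
f = 2Ω sin φ = 2 × 7.29×10⁻⁵ × sin 67° = 1.34×10⁻⁴ s⁻¹
Height gradient: |∂Z/∂n| = 60 m / 267000 m = 2.25×10⁻⁴
On a pressure surface, geostrophic balance gives V_g = (g/f)|∂Z/∂n|:
V_g = 9.81 × 2.25×10⁻⁴ / 1.34×10⁻⁴ = 16.4 m/s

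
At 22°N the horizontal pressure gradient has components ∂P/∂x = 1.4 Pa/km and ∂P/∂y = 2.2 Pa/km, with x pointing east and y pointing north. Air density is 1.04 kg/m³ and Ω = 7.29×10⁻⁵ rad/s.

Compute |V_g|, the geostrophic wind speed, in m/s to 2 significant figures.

Coriolis parameter at 22°N:
f = 2Ω sin φ = 2 × 7.29×10⁻⁵ × sin 22° = 5.46×10⁻⁵ s⁻¹
Component geostrophic relations (x east, y north):
u_g = −(1/(fρ)) ∂P/∂y,  v_g = (1/(fρ)) ∂P/∂x
u_g = −(2.2×10⁻³)/(5.46×10⁻⁵ × 1.04) = −38.7 m/s;  v_g = (1.4×10⁻³)/(5.46×10⁻⁵ × 1.04) = 24.6 m/s
|V_g| = √(u_g² + v_g²) = 45.9 m/s

46 m/s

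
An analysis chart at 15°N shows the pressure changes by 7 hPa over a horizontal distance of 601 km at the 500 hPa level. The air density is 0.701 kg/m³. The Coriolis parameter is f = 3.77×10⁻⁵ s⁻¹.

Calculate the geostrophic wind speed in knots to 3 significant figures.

Pressure gradient: |∂P/∂n| = 700 Pa / 601000 m = 1.16×10⁻³ Pa/m
Geostrophic balance (pressure-gradient force = Coriolis force):
V_g = (1/(fρ)) |∂P/∂n| = 1.16×10⁻³ / (3.77×10⁻⁵ × 0.701) = 44.1 m/s
Converting: 44.1 m/s × 1.944 = 85.7 knots

85.7 knots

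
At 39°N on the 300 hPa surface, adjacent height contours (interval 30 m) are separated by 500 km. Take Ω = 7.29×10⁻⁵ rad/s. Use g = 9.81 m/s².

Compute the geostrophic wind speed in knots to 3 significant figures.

Coriolis parameter at 39°N:
f = 2Ω sin φ = 2 × 7.29×10⁻⁵ × sin 39° = 9.18×10⁻⁵ s⁻¹
Height gradient: |∂Z/∂n| = 30 m / 500000 m = 6.00×10⁻⁵
On a pressure surface, geostrophic balance gives V_g = (g/f)|∂Z/∂n|:
V_g = 9.81 × 6.00×10⁻⁵ / 9.18×10⁻⁵ = 6.41 m/s
Converting: 6.41 m/s × 1.944 = 12.5 knots

12.5 knots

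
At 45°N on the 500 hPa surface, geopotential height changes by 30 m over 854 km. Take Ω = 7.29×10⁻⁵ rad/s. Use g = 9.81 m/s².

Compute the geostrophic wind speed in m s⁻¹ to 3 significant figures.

3.34 m s⁻¹

Coriolis parameter at 45°N:
f = 2Ω sin φ = 2 × 7.29×10⁻⁵ × sin 45° = 1.03×10⁻⁴ s⁻¹
Height gradient: |∂Z/∂n| = 30 m / 854000 m = 3.51×10⁻⁵
On a pressure surface, geostrophic balance gives V_g = (g/f)|∂Z/∂n|:
V_g = 9.81 × 3.51×10⁻⁵ / 1.03×10⁻⁴ = 3.34 m/s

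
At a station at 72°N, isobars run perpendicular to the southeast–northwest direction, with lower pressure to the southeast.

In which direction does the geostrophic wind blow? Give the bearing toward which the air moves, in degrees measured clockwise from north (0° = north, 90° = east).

The pressure-gradient force points toward the southeast (bearing 135°).
Geostrophic balance: in the Northern Hemisphere the Coriolis force deflects motion to the right, so the geostrophic wind blows 90° to the right of the pressure-gradient force (low pressure on the left).
Rotating 135° by 90° clockwise gives 225° — the wind blows toward the southwest.

225°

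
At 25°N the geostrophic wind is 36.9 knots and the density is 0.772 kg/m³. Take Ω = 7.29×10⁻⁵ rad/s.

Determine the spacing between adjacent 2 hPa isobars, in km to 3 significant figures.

Coriolis parameter at 25°N:
f = 2Ω sin φ = 2 × 7.29×10⁻⁵ × sin 25° = 6.16×10⁻⁵ s⁻¹
Wind speed in SI: 36.9 knots = 19.0 m/s
Geostrophic balance rearranged: |∂P/∂n| = f ρ V_g
|∂P/∂n| = 6.16×10⁻⁵ × 0.772 × 19.0 = 9.03×10⁻⁴ Pa/m
Isobar spacing: Δn = ΔP/|∂P/∂n| = 200 Pa / 9.03×10⁻⁴ Pa/m = 221484 m ≈ 221 km

221 km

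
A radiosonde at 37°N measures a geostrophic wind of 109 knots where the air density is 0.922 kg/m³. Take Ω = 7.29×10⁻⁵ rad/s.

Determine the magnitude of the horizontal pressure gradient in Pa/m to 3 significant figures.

4.54×10⁻³ Pa/m

Coriolis parameter at 37°N:
f = 2Ω sin φ = 2 × 7.29×10⁻⁵ × sin 37° = 8.77×10⁻⁵ s⁻¹
Wind speed in SI: 109 knots = 56.1 m/s
Geostrophic balance rearranged: |∂P/∂n| = f ρ V_g
|∂P/∂n| = 8.77×10⁻⁵ × 0.922 × 56.1 = 4.54×10⁻³ Pa/m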